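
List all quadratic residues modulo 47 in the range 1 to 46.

Square k = 1,…,23 (k and 47−k give the same square):
1²=1, 2²=4, 3²=9, 4²=16, 5²=25, 6²=36, 7²≡2, 8²≡17, 9²≡34, 10²≡6, 11²≡27, 12²≡3, 13²≡28, 14²≡8, 15²≡37, 16²≡21, 17²≡7, 18²≡42, 19²≡32, 20²≡24, 21²≡18, 22²≡14, 23²≡12 (mod 47).
So the quadratic residues mod 47 are {1, 2, 3, 4, 6, 7, 8, 9, 12, 14, 16, 17, 18, 21, 24, 25, 27, 28, 32, 34, 36, 37, 42}.

1,2,3,4,6,7,8,9,12,14,16,17,18,21,24,25,27,28,32,34,36,37,42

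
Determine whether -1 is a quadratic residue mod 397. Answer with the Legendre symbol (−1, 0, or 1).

First reduce: -1 ≡ 396 (mod 397).
Pull out 2^2: since 397 ≡ 5 (mod 8), (2/397) = -1, so (2/397)^2 = +1.
Reciprocity: 99 ≡ 3 and 397 ≡ 1 (mod 4), so (99/397) = +(397/99).
Reduce top mod 99: now compute (1/99).
Reached (1/99) = 1. Collecting the sign flips along the way, the symbol is +1.

1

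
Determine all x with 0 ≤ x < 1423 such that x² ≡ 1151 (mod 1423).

Since 1423 ≡ 3 (mod 4), a square root of 1151 is 1151^((1423+1)/4) = 1151^356 mod 1423.
Repeated squaring: 1151^2≡1411, 1151^4≡144, 1151^8≡814, 1151^16≡901, 1151^32≡691, 1151^64≡776, 1151^128≡247, 1151^256≡1243 (mod 1423).
1151^356 = 1151^(256+64+32+4) ≡ 1188 (mod 1423).
Check: 1188² = 1411344 ≡ 1151 (mod 1423). The two roots are 235 and 1188.

235, 1188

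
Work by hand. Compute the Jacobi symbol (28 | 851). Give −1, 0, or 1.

Pull out 2^2: since 851 ≡ 3 (mod 8), (2/851) = -1, so (2/851)^2 = +1.
Reciprocity: 7 ≡ 3 and 851 ≡ 3 (mod 4), so (7/851) = −(851/7).
Reduce top mod 7: now compute (4/7).
Pull out 2^2: since 7 ≡ 7 (mod 8), (2/7) = +1, so (2/7)^2 = +1.
Reached (1/7) = 1. Collecting the sign flips along the way, the symbol is -1.

-1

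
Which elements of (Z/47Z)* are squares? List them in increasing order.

1 2 3 4 6 7 8 9 12 14 16 17 18 21 24 25 27 28 32 34 36 37 42

Square k = 1,…,23 (k and 47−k give the same square):
1²=1, 2²=4, 3²=9, 4²=16, 5²=25, 6²=36, 7²≡2, 8²≡17, 9²≡34, 10²≡6, 11²≡27, 12²≡3, 13²≡28, 14²≡8, 15²≡37, 16²≡21, 17²≡7, 18²≡42, 19²≡32, 20²≡24, 21²≡18, 22²≡14, 23²≡12 (mod 47).
So the quadratic residues mod 47 are {1, 2, 3, 4, 6, 7, 8, 9, 12, 14, 16, 17, 18, 21, 24, 25, 27, 28, 32, 34, 36, 37, 42}.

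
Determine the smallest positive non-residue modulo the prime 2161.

7

(2/2161) = +1, so 2 is a residue.
(3/2161) = +1, so 3 is a residue.
(4/2161) = +1, so 4 is a residue.
(5/2161) = +1, so 5 is a residue.
(6/2161) = +1, so 6 is a residue.
(7/2161) = −1, so 7 is the smallest positive non-residue mod 2161.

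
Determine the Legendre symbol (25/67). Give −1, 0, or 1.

Reciprocity: 25 ≡ 1 and 67 ≡ 3 (mod 4), so (25/67) = +(67/25).
Reduce top mod 25: now compute (17/25).
Reciprocity: 17 ≡ 1 and 25 ≡ 1 (mod 4), so (17/25) = +(25/17).
Reduce top mod 17: now compute (8/17).
Pull out 2^3: since 17 ≡ 1 (mod 8), (2/17) = +1, so (2/17)^3 = +1.
Reached (1/17) = 1. Collecting the sign flips along the way, the symbol is +1.

1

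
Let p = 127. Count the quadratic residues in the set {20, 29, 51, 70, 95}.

1

(20/127) = -1 → non-residue.
(29/127) = -1 → non-residue.
(51/127) = -1 → non-residue.
(70/127) = +1 → QR.
(95/127) = -1 → non-residue.
Total quadratic residues among the 5: 1.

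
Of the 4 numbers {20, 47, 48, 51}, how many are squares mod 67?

1

(20/67) = -1 → non-residue.
(47/67) = +1 → QR.
(48/67) = -1 → non-residue.
(51/67) = -1 → non-residue.
Total quadratic residues among the 4: 1.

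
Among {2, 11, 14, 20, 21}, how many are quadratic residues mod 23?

1

(2/23) = +1 → QR.
(11/23) = -1 → non-residue.
(14/23) = -1 → non-residue.
(20/23) = -1 → non-residue.
(21/23) = -1 → non-residue.
Total quadratic residues among the 5: 1.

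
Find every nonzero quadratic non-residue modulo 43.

2 3 5 7 8 12 18 19 20 22 26 27 28 29 30 32 33 34 37 39 42

Square k = 1,…,21 (k and 43−k give the same square):
1²=1, 2²=4, 3²=9, 4²=16, 5²=25, 6²=36, 7²≡6, 8²≡21, 9²≡38, 10²≡14, 11²≡35, 12²≡15, 13²≡40, 14²≡24, 15²≡10, 16²≡41, 17²≡31, 18²≡23, 19²≡17, 20²≡13, 21²≡11 (mod 43).
The residues are {1, 4, 6, 9, 10, 11, 13, 14, 15, 16, 17, 21, 23, 24, 25, 31, 35, 36, 38, 40, 41}; the non-residues are the remaining 21 nonzero classes.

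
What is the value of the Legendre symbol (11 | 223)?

Euler's criterion: (11/223) ≡ 11^111 (mod 223).
11^2 ≡ 121 (mod 223)
11^4 ≡ 146 (mod 223)
11^8 ≡ 131 (mod 223)
11^16 ≡ 213 (mod 223)
11^32 ≡ 100 (mod 223)
11^64 ≡ 188 (mod 223)
11^111 = 11^(64+32+8+4+2+1) ≡ 222 (mod 223).
Result is 222 ≡ −1, so (11/223) = −1.

-1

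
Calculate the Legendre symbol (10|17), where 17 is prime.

-1

Euler's criterion: (10/17) ≡ 10^8 (mod 17).
10^2 ≡ 15 (mod 17)
10^4 ≡ 4 (mod 17)
10^8 ≡ 16 (mod 17)
10^8 = 10^(8) ≡ 16 (mod 17).
Result is 16 ≡ −1, so (10/17) = −1.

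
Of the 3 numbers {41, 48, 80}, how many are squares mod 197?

1

(41/197) = +1 → QR.
(48/197) = -1 → non-residue.
(80/197) = -1 → non-residue.
Total quadratic residues among the 3: 1.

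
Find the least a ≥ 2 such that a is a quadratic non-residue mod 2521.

11

(2/2521) = +1, so 2 is a residue.
(3/2521) = +1, so 3 is a residue.
(4/2521) = +1, so 4 is a residue.
(5/2521) = +1, so 5 is a residue.
(6/2521) = +1, so 6 is a residue.
(7/2521) = +1, so 7 is a residue.
(8/2521) = +1, so 8 is a residue.
(9/2521) = +1, so 9 is a residue.
(10/2521) = +1, so 10 is a residue.
(11/2521) = −1, so 11 is the smallest positive non-residue mod 2521.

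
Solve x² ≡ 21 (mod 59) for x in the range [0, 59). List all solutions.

Since 59 ≡ 3 (mod 4), a square root of 21 is 21^((59+1)/4) = 21^15 mod 59.
Repeated squaring: 21^2≡28, 21^4≡17, 21^8≡53 (mod 59).
21^15 = 21^(8+4+2+1) ≡ 27 (mod 59).
Check: 27² = 729 ≡ 21 (mod 59). The two roots are 27 and 32.

27, 32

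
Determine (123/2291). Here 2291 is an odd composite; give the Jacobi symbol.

1

Reciprocity: 123 ≡ 3 and 2291 ≡ 3 (mod 4), so (123/2291) = −(2291/123).
Reduce top mod 123: now compute (77/123).
Reciprocity: 77 ≡ 1 and 123 ≡ 3 (mod 4), so (77/123) = +(123/77).
Reduce top mod 77: now compute (46/77).
Pull out 2: since 77 ≡ 5 (mod 8), (2/77) = -1.
Reciprocity: 23 ≡ 3 and 77 ≡ 1 (mod 4), so (23/77) = +(77/23).
Reduce top mod 23: now compute (8/23).
Pull out 2^3: since 23 ≡ 7 (mod 8), (2/23) = +1, so (2/23)^3 = +1.
Reached (1/23) = 1. Collecting the sign flips along the way, the symbol is +1.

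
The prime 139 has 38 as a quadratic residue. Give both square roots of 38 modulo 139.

Since 139 ≡ 3 (mod 4), a square root of 38 is 38^((139+1)/4) = 38^35 mod 139.
Repeated squaring: 38^2≡54, 38^4≡136, 38^8≡9, 38^16≡81, 38^32≡28 (mod 139).
38^35 = 38^(32+2+1) ≡ 49 (mod 139).
Check: 49² = 2401 ≡ 38 (mod 139). The two roots are 49 and 90.

49, 90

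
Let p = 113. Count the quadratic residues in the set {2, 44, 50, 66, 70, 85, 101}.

(2/113) = +1 → QR.
(44/113) = +1 → QR.
(50/113) = +1 → QR.
(66/113) = -1 → non-residue.
(70/113) = -1 → non-residue.
(85/113) = +1 → QR.
(101/113) = -1 → non-residue.
Total quadratic residues among the 7: 4.

4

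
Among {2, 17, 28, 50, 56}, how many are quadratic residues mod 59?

2

(2/59) = -1 → non-residue.
(17/59) = +1 → QR.
(28/59) = +1 → QR.
(50/59) = -1 → non-residue.
(56/59) = -1 → non-residue.
Total quadratic residues among the 5: 2.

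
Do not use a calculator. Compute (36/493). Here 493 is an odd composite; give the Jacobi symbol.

Pull out 2^2: since 493 ≡ 5 (mod 8), (2/493) = -1, so (2/493)^2 = +1.
Reciprocity: 9 ≡ 1 and 493 ≡ 1 (mod 4), so (9/493) = +(493/9).
Reduce top mod 9: now compute (7/9).
Reciprocity: 7 ≡ 3 and 9 ≡ 1 (mod 4), so (7/9) = +(9/7).
Reduce top mod 7: now compute (2/7).
Pull out 2: since 7 ≡ 7 (mod 8), (2/7) = +1.
Reached (1/7) = 1. Collecting the sign flips along the way, the symbol is +1.

1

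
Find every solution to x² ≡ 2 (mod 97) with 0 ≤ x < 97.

14, 83

97 ≡ 1 (mod 4), so we find a root by search.
Trying successive values, 14² = 196 ≡ 2 (mod 97). The other root is 97 − 14 = 83.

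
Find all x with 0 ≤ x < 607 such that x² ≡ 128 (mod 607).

Since 607 ≡ 3 (mod 4), a square root of 128 is 128^((607+1)/4) = 128^152 mod 607.
Repeated squaring: 128^2≡602, 128^4≡25, 128^8≡18, 128^16≡324, 128^32≡572, 128^64≡11, 128^128≡121 (mod 607).
128^152 = 128^(128+16+8) ≡ 338 (mod 607).
Check: 338² = 114244 ≡ 128 (mod 607). The two roots are 269 and 338.

269, 338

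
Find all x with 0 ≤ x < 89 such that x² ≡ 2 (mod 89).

25, 64

89 ≡ 1 (mod 4), so we find a root by search.
Trying successive values, 25² = 625 ≡ 2 (mod 89). The other root is 89 − 25 = 64.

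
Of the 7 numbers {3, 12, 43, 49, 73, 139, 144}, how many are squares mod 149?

(3/149) = -1 → non-residue.
(12/149) = -1 → non-residue.
(43/149) = -1 → non-residue.
(49/149) = +1 → QR.
(73/149) = +1 → QR.
(139/149) = -1 → non-residue.
(144/149) = +1 → QR.
Total quadratic residues among the 7: 3.

3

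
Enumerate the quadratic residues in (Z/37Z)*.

Square k = 1,…,18 (k and 37−k give the same square):
1²=1, 2²=4, 3²=9, 4²=16, 5²=25, 6²=36, 7²≡12, 8²≡27, 9²≡7, 10²≡26, 11²≡10, 12²≡33, 13²≡21, 14²≡11, 15²≡3, 16²≡34, 17²≡30, 18²≡28 (mod 37).
So the quadratic residues mod 37 are {1, 3, 4, 7, 9, 10, 11, 12, 16, 21, 25, 26, 27, 28, 30, 33, 34, 36}.

1, 3, 4, 7, 9, 10, 11, 12, 16, 21, 25, 26, 27, 28, 30, 33, 34, 36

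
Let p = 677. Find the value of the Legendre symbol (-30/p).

-1

First reduce: -30 ≡ 647 (mod 677).
Reciprocity: 647 ≡ 3 and 677 ≡ 1 (mod 4), so (647/677) = +(677/647).
Reduce top mod 647: now compute (30/647).
Pull out 2: since 647 ≡ 7 (mod 8), (2/647) = +1.
Reciprocity: 15 ≡ 3 and 647 ≡ 3 (mod 4), so (15/647) = −(647/15).
Reduce top mod 15: now compute (2/15).
Pull out 2: since 15 ≡ 7 (mod 8), (2/15) = +1.
Reached (1/15) = 1. Collecting the sign flips along the way, the symbol is -1.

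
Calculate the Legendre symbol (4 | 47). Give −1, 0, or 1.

1

Pull out 2^2: since 47 ≡ 7 (mod 8), (2/47) = +1, so (2/47)^2 = +1.
Reached (1/47) = 1. Collecting the sign flips along the way, the symbol is +1.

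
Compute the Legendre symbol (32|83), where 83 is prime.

Pull out 2^5: since 83 ≡ 3 (mod 8), (2/83) = -1, so (2/83)^5 = -1.
Reached (1/83) = 1. Collecting the sign flips along the way, the symbol is -1.

-1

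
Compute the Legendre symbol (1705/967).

First reduce: 1705 ≡ 738 (mod 967).
Pull out 2: since 967 ≡ 7 (mod 8), (2/967) = +1.
Reciprocity: 369 ≡ 1 and 967 ≡ 3 (mod 4), so (369/967) = +(967/369).
Reduce top mod 369: now compute (229/369).
Reciprocity: 229 ≡ 1 and 369 ≡ 1 (mod 4), so (229/369) = +(369/229).
Reduce top mod 229: now compute (140/229).
Pull out 2^2: since 229 ≡ 5 (mod 8), (2/229) = -1, so (2/229)^2 = +1.
Reciprocity: 35 ≡ 3 and 229 ≡ 1 (mod 4), so (35/229) = +(229/35).
Reduce top mod 35: now compute (19/35).
Reciprocity: 19 ≡ 3 and 35 ≡ 3 (mod 4), so (19/35) = −(35/19).
Reduce top mod 19: now compute (16/19).
Pull out 2^4: since 19 ≡ 3 (mod 8), (2/19) = -1, so (2/19)^4 = +1.
Reached (1/19) = 1. Collecting the sign flips along the way, the symbol is -1.

-1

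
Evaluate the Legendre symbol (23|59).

-1

Euler's criterion: (23/59) ≡ 23^29 (mod 59).
23^2 ≡ 57 (mod 59)
23^4 ≡ 4 (mod 59)
23^8 ≡ 16 (mod 59)
23^16 ≡ 20 (mod 59)
23^29 = 23^(16+8+4+1) ≡ 58 (mod 59).
Result is 58 ≡ −1, so (23/59) = −1.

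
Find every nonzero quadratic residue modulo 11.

1 3 4 5 9

Square k = 1,…,5 (k and 11−k give the same square):
1²=1, 2²=4, 3²=9, 4²≡5, 5²≡3 (mod 11).
So the quadratic residues mod 11 are {1, 3, 4, 5, 9}.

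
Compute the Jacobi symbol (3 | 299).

1

Reciprocity: 3 ≡ 3 and 299 ≡ 3 (mod 4), so (3/299) = −(299/3).
Reduce top mod 3: now compute (2/3).
Pull out 2: since 3 ≡ 3 (mod 8), (2/3) = -1.
Reached (1/3) = 1. Collecting the sign flips along the way, the symbol is +1.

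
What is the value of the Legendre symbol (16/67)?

1

Euler's criterion: (16/67) ≡ 16^33 (mod 67).
16^2 ≡ 55 (mod 67)
16^4 ≡ 10 (mod 67)
16^8 ≡ 33 (mod 67)
16^16 ≡ 17 (mod 67)
16^32 ≡ 21 (mod 67)
16^33 = 16^(32+1) ≡ 1 (mod 67).
Result is 1, so (16/67) = 1.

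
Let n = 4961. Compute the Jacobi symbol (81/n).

1

Reciprocity: 81 ≡ 1 and 4961 ≡ 1 (mod 4), so (81/4961) = +(4961/81).
Reduce top mod 81: now compute (20/81).
Pull out 2^2: since 81 ≡ 1 (mod 8), (2/81) = +1, so (2/81)^2 = +1.
Reciprocity: 5 ≡ 1 and 81 ≡ 1 (mod 4), so (5/81) = +(81/5).
Reduce top mod 5: now compute (1/5).
Reached (1/5) = 1. Collecting the sign flips along the way, the symbol is +1.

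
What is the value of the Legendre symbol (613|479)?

-1

Euler's criterion: (613/479) ≡ 134^239 (mod 479).
134^2 ≡ 233 (mod 479)
134^4 ≡ 162 (mod 479)
134^8 ≡ 378 (mod 479)
134^16 ≡ 142 (mod 479)
134^32 ≡ 46 (mod 479)
134^64 ≡ 200 (mod 479)
134^128 ≡ 243 (mod 479)
134^239 = 134^(128+64+32+8+4+2+1) ≡ 478 (mod 479).
Result is 478 ≡ −1, so (613/479) = −1.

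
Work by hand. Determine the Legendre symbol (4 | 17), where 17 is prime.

1

Pull out 2^2: since 17 ≡ 1 (mod 8), (2/17) = +1, so (2/17)^2 = +1.
Reached (1/17) = 1. Collecting the sign flips along the way, the symbol is +1.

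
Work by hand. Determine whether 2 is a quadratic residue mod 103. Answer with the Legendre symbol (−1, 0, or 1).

Pull out 2: since 103 ≡ 7 (mod 8), (2/103) = +1.
Reached (1/103) = 1. Collecting the sign flips along the way, the symbol is +1.

1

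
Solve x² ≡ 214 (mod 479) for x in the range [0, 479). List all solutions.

Since 479 ≡ 3 (mod 4), a square root of 214 is 214^((479+1)/4) = 214^120 mod 479.
Repeated squaring: 214^2≡291, 214^4≡377, 214^8≡345, 214^16≡233, 214^32≡162, 214^64≡378 (mod 479).
214^120 = 214^(64+32+16+8) ≡ 385 (mod 479).
Check: 385² = 148225 ≡ 214 (mod 479). The two roots are 94 and 385.

94, 385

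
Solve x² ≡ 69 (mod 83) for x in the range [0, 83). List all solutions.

Since 83 ≡ 3 (mod 4), a square root of 69 is 69^((83+1)/4) = 69^21 mod 83.
Repeated squaring: 69^2≡30, 69^4≡70, 69^8≡3, 69^16≡9 (mod 83).
69^21 = 69^(16+4+1) ≡ 61 (mod 83).
Check: 61² = 3721 ≡ 69 (mod 83). The two roots are 22 and 61.

22, 61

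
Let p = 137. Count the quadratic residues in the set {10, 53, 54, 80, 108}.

0

(10/137) = -1 → non-residue.
(53/137) = -1 → non-residue.
(54/137) = -1 → non-residue.
(80/137) = -1 → non-residue.
(108/137) = -1 → non-residue.
Total quadratic residues among the 5: 0.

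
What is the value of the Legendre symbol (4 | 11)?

1

Pull out 2^2: since 11 ≡ 3 (mod 8), (2/11) = -1, so (2/11)^2 = +1.
Reached (1/11) = 1. Collecting the sign flips along the way, the symbol is +1.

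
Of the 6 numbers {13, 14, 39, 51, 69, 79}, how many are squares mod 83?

2

(13/83) = -1 → non-residue.
(14/83) = -1 → non-residue.
(39/83) = -1 → non-residue.
(51/83) = +1 → QR.
(69/83) = +1 → QR.
(79/83) = -1 → non-residue.
Total quadratic residues among the 6: 2.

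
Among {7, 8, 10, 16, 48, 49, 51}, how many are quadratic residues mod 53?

(7/53) = +1 → QR.
(8/53) = -1 → non-residue.
(10/53) = +1 → QR.
(16/53) = +1 → QR.
(48/53) = -1 → non-residue.
(49/53) = +1 → QR.
(51/53) = -1 → non-residue.
Total quadratic residues among the 7: 4.

4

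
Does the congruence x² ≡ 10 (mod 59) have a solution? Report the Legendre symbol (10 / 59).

-1

Euler's criterion: (10/59) ≡ 10^29 (mod 59).
10^2 ≡ 41 (mod 59)
10^4 ≡ 29 (mod 59)
10^8 ≡ 15 (mod 59)
10^16 ≡ 48 (mod 59)
10^29 = 10^(16+8+4+1) ≡ 58 (mod 59).
Result is 58 ≡ −1, so (10/59) = −1.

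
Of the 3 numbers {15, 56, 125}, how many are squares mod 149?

1

(15/149) = -1 → non-residue.
(56/149) = -1 → non-residue.
(125/149) = +1 → QR.
Total quadratic residues among the 3: 1.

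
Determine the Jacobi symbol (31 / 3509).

Reciprocity: 31 ≡ 3 and 3509 ≡ 1 (mod 4), so (31/3509) = +(3509/31).
Reduce top mod 31: now compute (6/31).
Pull out 2: since 31 ≡ 7 (mod 8), (2/31) = +1.
Reciprocity: 3 ≡ 3 and 31 ≡ 3 (mod 4), so (3/31) = −(31/3).
Reduce top mod 3: now compute (1/3).
Reached (1/3) = 1. Collecting the sign flips along the way, the symbol is -1.

-1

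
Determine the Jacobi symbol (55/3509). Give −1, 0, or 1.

Reciprocity: 55 ≡ 3 and 3509 ≡ 1 (mod 4), so (55/3509) = +(3509/55).
Reduce top mod 55: now compute (44/55).
Pull out 2^2: since 55 ≡ 7 (mod 8), (2/55) = +1, so (2/55)^2 = +1.
Reciprocity: 11 ≡ 3 and 55 ≡ 3 (mod 4), so (11/55) = −(55/11).
Reduce top mod 11: now compute (0/11).
Top reduces to 0: gcd > 1, so the symbol is 0.

0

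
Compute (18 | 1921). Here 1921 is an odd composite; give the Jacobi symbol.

Pull out 2: since 1921 ≡ 1 (mod 8), (2/1921) = +1.
Reciprocity: 9 ≡ 1 and 1921 ≡ 1 (mod 4), so (9/1921) = +(1921/9).
Reduce top mod 9: now compute (4/9).
Pull out 2^2: since 9 ≡ 1 (mod 8), (2/9) = +1, so (2/9)^2 = +1.
Reached (1/9) = 1. Collecting the sign flips along the way, the symbol is +1.

1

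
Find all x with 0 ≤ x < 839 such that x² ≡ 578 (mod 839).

346, 493

Since 839 ≡ 3 (mod 4), a square root of 578 is 578^((839+1)/4) = 578^210 mod 839.
Repeated squaring: 578^2≡162, 578^4≡235, 578^8≡690, 578^16≡387, 578^32≡427, 578^64≡266, 578^128≡280 (mod 839).
578^210 = 578^(128+64+16+2) ≡ 493 (mod 839).
Check: 493² = 243049 ≡ 578 (mod 839). The two roots are 346 and 493.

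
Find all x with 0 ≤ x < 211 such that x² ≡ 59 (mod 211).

Since 211 ≡ 3 (mod 4), a square root of 59 is 59^((211+1)/4) = 59^53 mod 211.
Repeated squaring: 59^2≡105, 59^4≡53, 59^8≡66, 59^16≡136, 59^32≡139 (mod 211).
59^53 = 59^(32+16+4+1) ≡ 103 (mod 211).
Check: 103² = 10609 ≡ 59 (mod 211). The two roots are 103 and 108.

103, 108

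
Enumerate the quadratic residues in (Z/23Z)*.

1, 2, 3, 4, 6, 8, 9, 12, 13, 16, 18

Square k = 1,…,11 (k and 23−k give the same square):
1²=1, 2²=4, 3²=9, 4²=16, 5²≡2, 6²≡13, 7²≡3, 8²≡18, 9²≡12, 10²≡8, 11²≡6 (mod 23).
So the quadratic residues mod 23 are {1, 2, 3, 4, 6, 8, 9, 12, 13, 16, 18}.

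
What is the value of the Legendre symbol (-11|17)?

-1

First reduce: -11 ≡ 6 (mod 17).
Pull out 2: since 17 ≡ 1 (mod 8), (2/17) = +1.
Reciprocity: 3 ≡ 3 and 17 ≡ 1 (mod 4), so (3/17) = +(17/3).
Reduce top mod 3: now compute (2/3).
Pull out 2: since 3 ≡ 3 (mod 8), (2/3) = -1.
Reached (1/3) = 1. Collecting the sign flips along the way, the symbol is -1.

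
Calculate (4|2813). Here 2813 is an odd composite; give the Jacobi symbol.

1

Pull out 2^2: since 2813 ≡ 5 (mod 8), (2/2813) = -1, so (2/2813)^2 = +1.
Reached (1/2813) = 1. Collecting the sign flips along the way, the symbol is +1.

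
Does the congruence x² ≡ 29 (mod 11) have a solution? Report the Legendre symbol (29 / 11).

-1

First reduce: 29 ≡ 7 (mod 11).
Reciprocity: 7 ≡ 3 and 11 ≡ 3 (mod 4), so (7/11) = −(11/7).
Reduce top mod 7: now compute (4/7).
Pull out 2^2: since 7 ≡ 7 (mod 8), (2/7) = +1, so (2/7)^2 = +1.
Reached (1/7) = 1. Collecting the sign flips along the way, the symbol is -1.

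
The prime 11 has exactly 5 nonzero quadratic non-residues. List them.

Square k = 1,…,5 (k and 11−k give the same square):
1²=1, 2²=4, 3²=9, 4²≡5, 5²≡3 (mod 11).
The residues are {1, 3, 4, 5, 9}; the non-residues are the remaining 5 nonzero classes.

2,6,7,8,10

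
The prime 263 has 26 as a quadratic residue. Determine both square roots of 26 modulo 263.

Since 263 ≡ 3 (mod 4), a square root of 26 is 26^((263+1)/4) = 26^66 mod 263.
Repeated squaring: 26^2≡150, 26^4≡145, 26^8≡248, 26^16≡225, 26^32≡129, 26^64≡72 (mod 263).
26^66 = 26^(64+2) ≡ 17 (mod 263).
Check: 17² = 289 ≡ 26 (mod 263). The two roots are 17 and 246.

17, 246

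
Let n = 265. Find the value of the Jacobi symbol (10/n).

0

Pull out 2: since 265 ≡ 1 (mod 8), (2/265) = +1.
Reciprocity: 5 ≡ 1 and 265 ≡ 1 (mod 4), so (5/265) = +(265/5).
Reduce top mod 5: now compute (0/5).
Top reduces to 0: gcd > 1, so the symbol is 0.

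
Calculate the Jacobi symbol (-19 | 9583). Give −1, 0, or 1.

First reduce: -19 ≡ 9564 (mod 9583).
Pull out 2^2: since 9583 ≡ 7 (mod 8), (2/9583) = +1, so (2/9583)^2 = +1.
Reciprocity: 2391 ≡ 3 and 9583 ≡ 3 (mod 4), so (2391/9583) = −(9583/2391).
Reduce top mod 2391: now compute (19/2391).
Reciprocity: 19 ≡ 3 and 2391 ≡ 3 (mod 4), so (19/2391) = −(2391/19).
Reduce top mod 19: now compute (16/19).
Pull out 2^4: since 19 ≡ 3 (mod 8), (2/19) = -1, so (2/19)^4 = +1.
Reached (1/19) = 1. Collecting the sign flips along the way, the symbol is +1.

1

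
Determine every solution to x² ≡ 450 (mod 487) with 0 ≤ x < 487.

96, 391

Since 487 ≡ 3 (mod 4), a square root of 450 is 450^((487+1)/4) = 450^122 mod 487.
Repeated squaring: 450^2≡395, 450^4≡185, 450^8≡135, 450^16≡206, 450^32≡67, 450^64≡106 (mod 487).
450^122 = 450^(64+32+16+8+2) ≡ 391 (mod 487).
Check: 391² = 152881 ≡ 450 (mod 487). The two roots are 96 and 391.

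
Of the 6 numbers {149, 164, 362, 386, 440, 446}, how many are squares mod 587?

1

(149/587) = +1 → QR.
(164/587) = -1 → non-residue.
(362/587) = -1 → non-residue.
(386/587) = -1 → non-residue.
(440/587) = -1 → non-residue.
(446/587) = -1 → non-residue.
Total quadratic residues among the 6: 1.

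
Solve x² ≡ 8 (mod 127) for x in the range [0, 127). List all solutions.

32, 95

Since 127 ≡ 3 (mod 4), a square root of 8 is 8^((127+1)/4) = 8^32 mod 127.
Repeated squaring: 8^2≡64, 8^4≡32, 8^8≡8, 8^16≡64, 8^32≡32 (mod 127).
8^32 = 8^(32) ≡ 32 (mod 127).
Check: 32² = 1024 ≡ 8 (mod 127). The two roots are 32 and 95.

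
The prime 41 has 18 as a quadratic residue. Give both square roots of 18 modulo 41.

41 ≡ 1 (mod 4), so we find a root by search.
Trying successive values, 10² = 100 ≡ 18 (mod 41). The other root is 41 − 10 = 31.

10, 31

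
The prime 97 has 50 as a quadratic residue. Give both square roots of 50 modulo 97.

27, 70

97 ≡ 1 (mod 4), so we find a root by search.
Trying successive values, 27² = 729 ≡ 50 (mod 97). The other root is 97 − 27 = 70.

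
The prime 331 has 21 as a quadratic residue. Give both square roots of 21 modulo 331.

Since 331 ≡ 3 (mod 4), a square root of 21 is 21^((331+1)/4) = 21^83 mod 331.
Repeated squaring: 21^2≡110, 21^4≡184, 21^8≡94, 21^16≡230, 21^32≡271, 21^64≡290 (mod 331).
21^83 = 21^(64+16+2+1) ≡ 141 (mod 331).
Check: 141² = 19881 ≡ 21 (mod 331). The two roots are 141 and 190.

141, 190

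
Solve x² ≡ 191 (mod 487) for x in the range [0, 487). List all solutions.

Since 487 ≡ 3 (mod 4), a square root of 191 is 191^((487+1)/4) = 191^122 mod 487.
Repeated squaring: 191^2≡443, 191^4≡475, 191^8≡144, 191^16≡282, 191^32≡143, 191^64≡482 (mod 487).
191^122 = 191^(64+32+16+8+2) ≡ 60 (mod 487).
Check: 60² = 3600 ≡ 191 (mod 487). The two roots are 60 and 427.

60, 427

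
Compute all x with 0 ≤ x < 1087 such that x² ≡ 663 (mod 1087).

Since 1087 ≡ 3 (mod 4), a square root of 663 is 663^((1087+1)/4) = 663^272 mod 1087.
Repeated squaring: 663^2≡421, 663^4≡60, 663^8≡339, 663^16≡786, 663^32≡380, 663^64≡916, 663^128≡979, 663^256≡794 (mod 1087).
663^272 = 663^(256+16) ≡ 146 (mod 1087).
Check: 146² = 21316 ≡ 663 (mod 1087). The two roots are 146 and 941.

146, 941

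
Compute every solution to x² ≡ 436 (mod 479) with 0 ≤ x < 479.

Since 479 ≡ 3 (mod 4), a square root of 436 is 436^((479+1)/4) = 436^120 mod 479.
Repeated squaring: 436^2≡412, 436^4≡178, 436^8≡70, 436^16≡110, 436^32≡125, 436^64≡297 (mod 479).
436^120 = 436^(64+32+16+8) ≡ 90 (mod 479).
Check: 90² = 8100 ≡ 436 (mod 479). The two roots are 90 and 389.

90, 389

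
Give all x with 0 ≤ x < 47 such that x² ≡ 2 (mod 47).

7, 40

Since 47 ≡ 3 (mod 4), a square root of 2 is 2^((47+1)/4) = 2^12 mod 47.
Repeated squaring: 2^2≡4, 2^4≡16, 2^8≡21 (mod 47).
2^12 = 2^(8+4) ≡ 7 (mod 47).
Check: 7² = 49 ≡ 2 (mod 47). The two roots are 7 and 40.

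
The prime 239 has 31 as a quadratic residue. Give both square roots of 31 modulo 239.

105, 134

Since 239 ≡ 3 (mod 4), a square root of 31 is 31^((239+1)/4) = 31^60 mod 239.
Repeated squaring: 31^2≡5, 31^4≡25, 31^8≡147, 31^16≡99, 31^32≡2 (mod 239).
31^60 = 31^(32+16+8+4) ≡ 134 (mod 239).
Check: 134² = 17956 ≡ 31 (mod 239). The two roots are 105 and 134.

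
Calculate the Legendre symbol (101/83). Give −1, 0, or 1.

-1

First reduce: 101 ≡ 18 (mod 83).
Pull out 2: since 83 ≡ 3 (mod 8), (2/83) = -1.
Reciprocity: 9 ≡ 1 and 83 ≡ 3 (mod 4), so (9/83) = +(83/9).
Reduce top mod 9: now compute (2/9).
Pull out 2: since 9 ≡ 1 (mod 8), (2/9) = +1.
Reached (1/9) = 1. Collecting the sign flips along the way, the symbol is -1.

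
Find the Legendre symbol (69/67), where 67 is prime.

Euler's criterion: (69/67) ≡ 2^33 (mod 67).
2^2 ≡ 4 (mod 67)
2^4 ≡ 16 (mod 67)
2^8 ≡ 55 (mod 67)
2^16 ≡ 10 (mod 67)
2^32 ≡ 33 (mod 67)
2^33 = 2^(32+1) ≡ 66 (mod 67).
Result is 66 ≡ −1, so (69/67) = −1.

-1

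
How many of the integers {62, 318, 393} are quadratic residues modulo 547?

2

(62/547) = +1 → QR.
(318/547) = +1 → QR.
(393/547) = -1 → non-residue.
Total quadratic residues among the 3: 2.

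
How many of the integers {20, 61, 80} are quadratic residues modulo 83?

(20/83) = -1 → non-residue.
(61/83) = +1 → QR.
(80/83) = -1 → non-residue.
Total quadratic residues among the 3: 1.

1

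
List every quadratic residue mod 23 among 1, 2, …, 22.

Square k = 1,…,11 (k and 23−k give the same square):
1²=1, 2²=4, 3²=9, 4²=16, 5²≡2, 6²≡13, 7²≡3, 8²≡18, 9²≡12, 10²≡8, 11²≡6 (mod 23).
So the quadratic residues mod 23 are {1, 2, 3, 4, 6, 8, 9, 12, 13, 16, 18}.

1,2,3,4,6,8,9,12,13,16,18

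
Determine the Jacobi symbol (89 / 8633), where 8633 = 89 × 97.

Reciprocity: 89 ≡ 1 and 8633 ≡ 1 (mod 4), so (89/8633) = +(8633/89).
Reduce top mod 89: now compute (0/89).
Top reduces to 0: gcd > 1, so the symbol is 0.

0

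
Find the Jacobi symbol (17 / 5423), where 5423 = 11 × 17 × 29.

Reciprocity: 17 ≡ 1 and 5423 ≡ 3 (mod 4), so (17/5423) = +(5423/17).
Reduce top mod 17: now compute (0/17).
Top reduces to 0: gcd > 1, so the symbol is 0.

0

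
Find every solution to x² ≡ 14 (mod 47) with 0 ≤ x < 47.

Since 47 ≡ 3 (mod 4), a square root of 14 is 14^((47+1)/4) = 14^12 mod 47.
Repeated squaring: 14^2≡8, 14^4≡17, 14^8≡7 (mod 47).
14^12 = 14^(8+4) ≡ 25 (mod 47).
Check: 25² = 625 ≡ 14 (mod 47). The two roots are 22 and 25.

22, 25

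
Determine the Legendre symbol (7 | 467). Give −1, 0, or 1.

1

Euler's criterion: (7/467) ≡ 7^233 (mod 467).
7^2 ≡ 49 (mod 467)
7^4 ≡ 66 (mod 467)
7^8 ≡ 153 (mod 467)
7^16 ≡ 59 (mod 467)
7^32 ≡ 212 (mod 467)
7^64 ≡ 112 (mod 467)
7^128 ≡ 402 (mod 467)
7^233 = 7^(128+64+32+8+1) ≡ 1 (mod 467).
Result is 1, so (7/467) = 1.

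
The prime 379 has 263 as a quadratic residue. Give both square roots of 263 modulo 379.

Since 379 ≡ 3 (mod 4), a square root of 263 is 263^((379+1)/4) = 263^95 mod 379.
Repeated squaring: 263^2≡191, 263^4≡97, 263^8≡313, 263^16≡187, 263^32≡101, 263^64≡347 (mod 379).
263^95 = 263^(64+16+8+4+2+1) ≡ 54 (mod 379).
Check: 54² = 2916 ≡ 263 (mod 379). The two roots are 54 and 325.

54, 325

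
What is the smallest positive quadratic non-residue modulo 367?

3

(2/367) = +1, so 2 is a residue.
(3/367) = −1, so 3 is the smallest positive non-residue mod 367.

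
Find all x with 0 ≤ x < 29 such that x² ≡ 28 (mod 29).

29 ≡ 1 (mod 4), so we find a root by search.
Trying successive values, 12² = 144 ≡ 28 (mod 29). The other root is 29 − 12 = 17.

12, 17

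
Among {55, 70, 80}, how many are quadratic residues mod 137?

0

(55/137) = -1 → non-residue.
(70/137) = -1 → non-residue.
(80/137) = -1 → non-residue.
Total quadratic residues among the 3: 0.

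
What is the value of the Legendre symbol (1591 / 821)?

1

Euler's criterion: (1591/821) ≡ 770^410 (mod 821).
770^2 ≡ 138 (mod 821)
770^4 ≡ 161 (mod 821)
770^8 ≡ 470 (mod 821)
770^16 ≡ 51 (mod 821)
770^32 ≡ 138 (mod 821)
770^64 ≡ 161 (mod 821)
770^128 ≡ 470 (mod 821)
770^256 ≡ 51 (mod 821)
770^410 = 770^(256+128+16+8+2) ≡ 1 (mod 821).
Result is 1, so (1591/821) = 1.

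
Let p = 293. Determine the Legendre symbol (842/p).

First reduce: 842 ≡ 256 (mod 293).
Pull out 2^8: since 293 ≡ 5 (mod 8), (2/293) = -1, so (2/293)^8 = +1.
Reached (1/293) = 1. Collecting the sign flips along the way, the symbol is +1.

1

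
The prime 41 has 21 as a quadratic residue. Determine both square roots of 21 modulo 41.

41 ≡ 1 (mod 4), so we find a root by search.
Trying successive values, 12² = 144 ≡ 21 (mod 41). The other root is 41 − 12 = 29.

12, 29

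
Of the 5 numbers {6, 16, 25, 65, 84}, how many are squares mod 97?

(6/97) = +1 → QR.
(16/97) = +1 → QR.
(25/97) = +1 → QR.
(65/97) = +1 → QR.
(84/97) = -1 → non-residue.
Total quadratic residues among the 5: 4.

4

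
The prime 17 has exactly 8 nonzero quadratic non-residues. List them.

Square k = 1,…,8 (k and 17−k give the same square):
1²=1, 2²=4, 3²=9, 4²=16, 5²≡8, 6²≡2, 7²≡15, 8²≡13 (mod 17).
The residues are {1, 2, 4, 8, 9, 13, 15, 16}; the non-residues are the remaining 8 nonzero classes.

3,5,6,7,10,11,12,14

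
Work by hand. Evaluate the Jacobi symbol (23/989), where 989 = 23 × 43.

Reciprocity: 23 ≡ 3 and 989 ≡ 1 (mod 4), so (23/989) = +(989/23).
Reduce top mod 23: now compute (0/23).
Top reduces to 0: gcd > 1, so the symbol is 0.

0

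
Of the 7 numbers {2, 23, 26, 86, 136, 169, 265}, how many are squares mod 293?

(2/293) = -1 → non-residue.
(23/293) = -1 → non-residue.
(26/293) = +1 → QR.
(86/293) = -1 → non-residue.
(136/293) = -1 → non-residue.
(169/293) = +1 → QR.
(265/293) = -1 → non-residue.
Total quadratic residues among the 7: 2.

2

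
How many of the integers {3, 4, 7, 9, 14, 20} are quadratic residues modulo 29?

4

(3/29) = -1 → non-residue.
(4/29) = +1 → QR.
(7/29) = +1 → QR.
(9/29) = +1 → QR.
(14/29) = -1 → non-residue.
(20/29) = +1 → QR.
Total quadratic residues among the 6: 4.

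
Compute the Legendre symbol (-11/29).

First reduce: -11 ≡ 18 (mod 29).
Pull out 2: since 29 ≡ 5 (mod 8), (2/29) = -1.
Reciprocity: 9 ≡ 1 and 29 ≡ 1 (mod 4), so (9/29) = +(29/9).
Reduce top mod 9: now compute (2/9).
Pull out 2: since 9 ≡ 1 (mod 8), (2/9) = +1.
Reached (1/9) = 1. Collecting the sign flips along the way, the symbol is -1.

-1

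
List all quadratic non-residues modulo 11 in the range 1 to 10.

2 6 7 8 10

Square k = 1,…,5 (k and 11−k give the same square):
1²=1, 2²=4, 3²=9, 4²≡5, 5²≡3 (mod 11).
The residues are {1, 3, 4, 5, 9}; the non-residues are the remaining 5 nonzero classes.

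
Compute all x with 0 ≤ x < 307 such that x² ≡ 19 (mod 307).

Since 307 ≡ 3 (mod 4), a square root of 19 is 19^((307+1)/4) = 19^77 mod 307.
Repeated squaring: 19^2≡54, 19^4≡153, 19^8≡77, 19^16≡96, 19^32≡6, 19^64≡36 (mod 307).
19^77 = 19^(64+8+4+1) ≡ 68 (mod 307).
Check: 68² = 4624 ≡ 19 (mod 307). The two roots are 68 and 239.

68, 239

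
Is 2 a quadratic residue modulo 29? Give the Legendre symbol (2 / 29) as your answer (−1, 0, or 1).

Pull out 2: since 29 ≡ 5 (mod 8), (2/29) = -1.
Reached (1/29) = 1. Collecting the sign flips along the way, the symbol is -1.

-1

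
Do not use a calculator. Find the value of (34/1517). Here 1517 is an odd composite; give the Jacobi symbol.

Pull out 2: since 1517 ≡ 5 (mod 8), (2/1517) = -1.
Reciprocity: 17 ≡ 1 and 1517 ≡ 1 (mod 4), so (17/1517) = +(1517/17).
Reduce top mod 17: now compute (4/17).
Pull out 2^2: since 17 ≡ 1 (mod 8), (2/17) = +1, so (2/17)^2 = +1.
Reached (1/17) = 1. Collecting the sign flips along the way, the symbol is -1.

-1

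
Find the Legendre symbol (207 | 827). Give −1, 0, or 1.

Euler's criterion: (207/827) ≡ 207^413 (mod 827).
207^2 ≡ 672 (mod 827)
207^4 ≡ 42 (mod 827)
207^8 ≡ 110 (mod 827)
207^16 ≡ 522 (mod 827)
207^32 ≡ 401 (mod 827)
207^64 ≡ 363 (mod 827)
207^128 ≡ 276 (mod 827)
207^256 ≡ 92 (mod 827)
207^413 = 207^(256+128+16+8+4+1) ≡ 1 (mod 827).
Result is 1, so (207/827) = 1.

1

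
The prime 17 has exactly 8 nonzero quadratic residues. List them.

1, 2, 4, 8, 9, 13, 15, 16

Square k = 1,…,8 (k and 17−k give the same square):
1²=1, 2²=4, 3²=9, 4²=16, 5²≡8, 6²≡2, 7²≡15, 8²≡13 (mod 17).
So the quadratic residues mod 17 are {1, 2, 4, 8, 9, 13, 15, 16}.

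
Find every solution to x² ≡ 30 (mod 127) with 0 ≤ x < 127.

41, 86

Since 127 ≡ 3 (mod 4), a square root of 30 is 30^((127+1)/4) = 30^32 mod 127.
Repeated squaring: 30^2≡11, 30^4≡121, 30^8≡36, 30^16≡26, 30^32≡41 (mod 127).
30^32 = 30^(32) ≡ 41 (mod 127).
Check: 41² = 1681 ≡ 30 (mod 127). The two roots are 41 and 86.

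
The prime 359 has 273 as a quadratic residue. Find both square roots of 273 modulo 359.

144, 215

Since 359 ≡ 3 (mod 4), a square root of 273 is 273^((359+1)/4) = 273^90 mod 359.
Repeated squaring: 273^2≡216, 273^4≡345, 273^8≡196, 273^16≡3, 273^32≡9, 273^64≡81 (mod 359).
273^90 = 273^(64+16+8+2) ≡ 144 (mod 359).
Check: 144² = 20736 ≡ 273 (mod 359). The two roots are 144 and 215.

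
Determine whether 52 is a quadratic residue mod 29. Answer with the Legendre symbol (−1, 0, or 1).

1

First reduce: 52 ≡ 23 (mod 29).
Reciprocity: 23 ≡ 3 and 29 ≡ 1 (mod 4), so (23/29) = +(29/23).
Reduce top mod 23: now compute (6/23).
Pull out 2: since 23 ≡ 7 (mod 8), (2/23) = +1.
Reciprocity: 3 ≡ 3 and 23 ≡ 3 (mod 4), so (3/23) = −(23/3).
Reduce top mod 3: now compute (2/3).
Pull out 2: since 3 ≡ 3 (mod 8), (2/3) = -1.
Reached (1/3) = 1. Collecting the sign flips along the way, the symbol is +1.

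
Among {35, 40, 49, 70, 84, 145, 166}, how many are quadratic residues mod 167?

2

(35/167) = -1 → non-residue.
(40/167) = -1 → non-residue.
(49/167) = +1 → QR.
(70/167) = -1 → non-residue.
(84/167) = +1 → QR.
(145/167) = -1 → non-residue.
(166/167) = -1 → non-residue.
Total quadratic residues among the 7: 2.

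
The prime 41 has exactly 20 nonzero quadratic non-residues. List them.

3, 6, 7, 11, 12, 13, 14, 15, 17, 19, 22, 24, 26, 27, 28, 29, 30, 34, 35, 38

Square k = 1,…,20 (k and 41−k give the same square):
1²=1, 2²=4, 3²=9, 4²=16, 5²=25, 6²=36, 7²≡8, 8²≡23, 9²≡40, 10²≡18, 11²≡39, 12²≡21, 13²≡5, 14²≡32, 15²≡20, 16²≡10, 17²≡2, 18²≡37, 19²≡33, 20²≡31 (mod 41).
The residues are {1, 2, 4, 5, 8, 9, 10, 16, 18, 20, 21, 23, 25, 31, 32, 33, 36, 37, 39, 40}; the non-residues are the remaining 20 nonzero classes.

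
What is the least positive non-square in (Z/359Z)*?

7

(2/359) = +1, so 2 is a residue.
(3/359) = +1, so 3 is a residue.
(4/359) = +1, so 4 is a residue.
(5/359) = +1, so 5 is a residue.
(6/359) = +1, so 6 is a residue.
(7/359) = −1, so 7 is the smallest positive non-residue mod 359.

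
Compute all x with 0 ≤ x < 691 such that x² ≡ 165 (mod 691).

Since 691 ≡ 3 (mod 4), a square root of 165 is 165^((691+1)/4) = 165^173 mod 691.
Repeated squaring: 165^2≡276, 165^4≡166, 165^8≡607, 165^16≡146, 165^32≡586, 165^64≡660, 165^128≡270 (mod 691).
165^173 = 165^(128+32+8+4+1) ≡ 398 (mod 691).
Check: 398² = 158404 ≡ 165 (mod 691). The two roots are 293 and 398.

293, 398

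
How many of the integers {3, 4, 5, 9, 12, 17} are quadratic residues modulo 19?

(3/19) = -1 → non-residue.
(4/19) = +1 → QR.
(5/19) = +1 → QR.
(9/19) = +1 → QR.
(12/19) = -1 → non-residue.
(17/19) = +1 → QR.
Total quadratic residues among the 6: 4.

4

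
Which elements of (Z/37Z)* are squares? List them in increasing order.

1 3 4 7 9 10 11 12 16 21 25 26 27 28 30 33 34 36

Square k = 1,…,18 (k and 37−k give the same square):
1²=1, 2²=4, 3²=9, 4²=16, 5²=25, 6²=36, 7²≡12, 8²≡27, 9²≡7, 10²≡26, 11²≡10, 12²≡33, 13²≡21, 14²≡11, 15²≡3, 16²≡34, 17²≡30, 18²≡28 (mod 37).
So the quadratic residues mod 37 are {1, 3, 4, 7, 9, 10, 11, 12, 16, 21, 25, 26, 27, 28, 30, 33, 34, 36}.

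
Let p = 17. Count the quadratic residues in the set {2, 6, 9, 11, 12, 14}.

2

(2/17) = +1 → QR.
(6/17) = -1 → non-residue.
(9/17) = +1 → QR.
(11/17) = -1 → non-residue.
(12/17) = -1 → non-residue.
(14/17) = -1 → non-residue.
Total quadratic residues among the 6: 2.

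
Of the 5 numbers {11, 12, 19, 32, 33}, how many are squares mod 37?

3

(11/37) = +1 → QR.
(12/37) = +1 → QR.
(19/37) = -1 → non-residue.
(32/37) = -1 → non-residue.
(33/37) = +1 → QR.
Total quadratic residues among the 5: 3.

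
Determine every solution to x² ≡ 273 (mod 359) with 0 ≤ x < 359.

144, 215

Since 359 ≡ 3 (mod 4), a square root of 273 is 273^((359+1)/4) = 273^90 mod 359.
Repeated squaring: 273^2≡216, 273^4≡345, 273^8≡196, 273^16≡3, 273^32≡9, 273^64≡81 (mod 359).
273^90 = 273^(64+16+8+2) ≡ 144 (mod 359).
Check: 144² = 20736 ≡ 273 (mod 359). The two roots are 144 and 215.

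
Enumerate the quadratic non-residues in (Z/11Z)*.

Square k = 1,…,5 (k and 11−k give the same square):
1²=1, 2²=4, 3²=9, 4²≡5, 5²≡3 (mod 11).
The residues are {1, 3, 4, 5, 9}; the non-residues are the remaining 5 nonzero classes.

2, 6, 7, 8, 10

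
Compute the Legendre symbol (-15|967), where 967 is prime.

First reduce: -15 ≡ 952 (mod 967).
Pull out 2^3: since 967 ≡ 7 (mod 8), (2/967) = +1, so (2/967)^3 = +1.
Reciprocity: 119 ≡ 3 and 967 ≡ 3 (mod 4), so (119/967) = −(967/119).
Reduce top mod 119: now compute (15/119).
Reciprocity: 15 ≡ 3 and 119 ≡ 3 (mod 4), so (15/119) = −(119/15).
Reduce top mod 15: now compute (14/15).
Pull out 2: since 15 ≡ 7 (mod 8), (2/15) = +1.
Reciprocity: 7 ≡ 3 and 15 ≡ 3 (mod 4), so (7/15) = −(15/7).
Reduce top mod 7: now compute (1/7).
Reached (1/7) = 1. Collecting the sign flips along the way, the symbol is -1.

-1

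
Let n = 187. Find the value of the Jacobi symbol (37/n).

Reciprocity: 37 ≡ 1 and 187 ≡ 3 (mod 4), so (37/187) = +(187/37).
Reduce top mod 37: now compute (2/37).
Pull out 2: since 37 ≡ 5 (mod 8), (2/37) = -1.
Reached (1/37) = 1. Collecting the sign flips along the way, the symbol is -1.

-1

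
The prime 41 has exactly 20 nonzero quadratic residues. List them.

Square k = 1,…,20 (k and 41−k give the same square):
1²=1, 2²=4, 3²=9, 4²=16, 5²=25, 6²=36, 7²≡8, 8²≡23, 9²≡40, 10²≡18, 11²≡39, 12²≡21, 13²≡5, 14²≡32, 15²≡20, 16²≡10, 17²≡2, 18²≡37, 19²≡33, 20²≡31 (mod 41).
So the quadratic residues mod 41 are {1, 2, 4, 5, 8, 9, 10, 16, 18, 20, 21, 23, 25, 31, 32, 33, 36, 37, 39, 40}.

1, 2, 4, 5, 8, 9, 10, 16, 18, 20, 21, 23, 25, 31, 32, 33, 36, 37, 39, 40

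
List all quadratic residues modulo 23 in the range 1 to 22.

1, 2, 3, 4, 6, 8, 9, 12, 13, 16, 18

Square k = 1,…,11 (k and 23−k give the same square):
1²=1, 2²=4, 3²=9, 4²=16, 5²≡2, 6²≡13, 7²≡3, 8²≡18, 9²≡12, 10²≡8, 11²≡6 (mod 23).
So the quadratic residues mod 23 are {1, 2, 3, 4, 6, 8, 9, 12, 13, 16, 18}.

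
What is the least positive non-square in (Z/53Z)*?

2

(2/53) = −1, so 2 is the smallest positive non-residue mod 53.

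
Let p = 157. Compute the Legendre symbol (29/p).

Reciprocity: 29 ≡ 1 and 157 ≡ 1 (mod 4), so (29/157) = +(157/29).
Reduce top mod 29: now compute (12/29).
Pull out 2^2: since 29 ≡ 5 (mod 8), (2/29) = -1, so (2/29)^2 = +1.
Reciprocity: 3 ≡ 3 and 29 ≡ 1 (mod 4), so (3/29) = +(29/3).
Reduce top mod 3: now compute (2/3).
Pull out 2: since 3 ≡ 3 (mod 8), (2/3) = -1.
Reached (1/3) = 1. Collecting the sign flips along the way, the symbol is -1.

-1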